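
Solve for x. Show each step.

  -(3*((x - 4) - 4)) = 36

Step 1. [-(3*((x - 4) - 4)) = 36] LHS negated; negate both sides ⇒ neg: 3*((x - 4) - 4) = -36.
Step 2. [3*((x - 4) - 4) = -36] divide by the outer 3 ⇒ div: (x - 4) - 4 = -12.
Step 3. [(x - 4) - 4 = -12] 4 comes off first (add 4), so sub: x - 4 = -8.
Step 4. [x - 4 = -8] add 4: x sits inside (… - 4), so sub: x = -4.

Answer: x ∈ {-4}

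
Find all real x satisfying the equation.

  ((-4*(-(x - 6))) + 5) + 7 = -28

Step 1. [((-4*(-(x - 6))) + 5) + 7 = -28] 7 comes off first (subtract 7). So sub: (-4*(-(x - 6))) + 5 = -35.
Step 2. [(-4*(-(x - 6))) + 5 = -35] +5 is outermost — subtract 5 both sides ⇒ sub: -4*(-(x - 6)) = -40.
Step 3. [-4*(-(x - 6)) = -40] divide by the outer -4 ⇒ div: -(x - 6) = 10.
Step 4. [-(x - 6) = 10] flip signs both sides, so neg: x - 6 = -10.
Step 5. [x - 6 = -10] peel the -6: add 6 from each side ⇒ sub: x = -4.

Answer: x ∈ {-4}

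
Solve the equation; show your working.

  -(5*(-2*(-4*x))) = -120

Step 1. [-(5*(-2*(-4*x))) = -120] LHS negated; negate both sides. So neg: 5*(-2*(-4*x)) = 120.
Step 2. [5*(-2*(-4*x)) = 120] 5·(inner) — divide through by 5. So div: -2*(-4*x) = 24.
Step 3. [-2*(-4*x) = 24] LHS = -2·(…); ÷-2 both sides, so div: -4*x = -12.
Step 4. [-4*x = -12] leading coefficient -4: divide by -4 ⇒ div: x = 3.

Answer: x ∈ {3}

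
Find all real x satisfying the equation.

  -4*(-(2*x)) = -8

Step 1. [-4*(-(2*x)) = -8] LHS = -4·(…); ÷-4 both sides ⇒ div: -(2*x) = 2.
Step 2. [-(2*x) = 2] leading − — multiply by −1 ⇒ neg: 2*x = -2.
Step 3. [2*x = -2] LHS = 2·(…); ÷2 both sides ⇒ div: x = -1.

Answer: x ∈ {-1}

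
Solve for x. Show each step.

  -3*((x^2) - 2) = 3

Step 1. [-3*((x^2) - 2) = 3] -3 out front; divide by -3, so div: (x^2) - 2 = -1.
Step 2. [(x^2) - 2 = -1] 2 comes off first (add 2). So sub: x^2 = 1.
Step 3. [x^2 = 1] √ both sides: 1 ≥ 0 gives two branches. So sqrt: x = 1 or -1.

Answer: x ∈ {-1, 1}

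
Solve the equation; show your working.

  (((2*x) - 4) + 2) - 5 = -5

Step 1. [(((2*x) - 4) + 2) - 5 = -5] the outer -5 inverts by adding 5, so sub: ((2*x) - 4) + 2 = 0.
Step 2. [((2*x) - 4) + 2 = 0] +2 is outermost — subtract 2 both sides, so sub: (2*x) - 4 = -2.
Step 3. [(2*x) - 4 = -2] 2 | LHS and 2 | -2: pull 2 out ⇒ factor: x - 2 = -1.
Step 4. [x - 2 = -1] the outer -2 inverts by adding 2, so sub: x = 1.

Answer: x ∈ {1}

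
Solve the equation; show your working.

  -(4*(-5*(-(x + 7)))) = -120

Step 1. [-(4*(-5*(-(x + 7)))) = -120] leading − — multiply by −1. So neg: 4*(-5*(-(x + 7))) = 120.
Step 2. [4*(-5*(-(x + 7))) = 120] 4·(inner) — divide through by 4, so div: -5*(-(x + 7)) = 30.
Step 3. [-5*(-(x + 7)) = 30] divide by the outer -5 ⇒ div: -(x + 7) = -6.
Step 4. [-(x + 7) = -6] LHS negated; negate both sides ⇒ neg: x + 7 = 6.
Step 5. [x + 7 = 6] peel the +7: subtract 7 from each side ⇒ sub: x = -1.

Answer: x ∈ {-1}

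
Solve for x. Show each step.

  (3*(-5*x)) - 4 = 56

Step 1. [(3*(-5*x)) - 4 = 56] -4 is outermost — add 4 both sides ⇒ sub: 3*(-5*x) = 60.
Step 2. [3*(-5*x) = 60] leading coefficient 3: divide by 3 ⇒ div: -5*x = 20.
Step 3. [-5*x = 20] divide by the outer -5, so div: x = -4.

Answer: x ∈ {-4}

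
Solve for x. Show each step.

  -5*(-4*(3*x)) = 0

Step 1. [-5*(-4*(3*x)) = 0] LHS = -5·(…); ÷-5 both sides. So div: -4*(3*x) = 0.
Step 2. [-4*(3*x) = 0] -4 out front; divide by -4 ⇒ div: 3*x = 0.
Step 3. [3*x = 0] 3 out front; divide by 3. So div: x = 0.

Answer: x ∈ {0}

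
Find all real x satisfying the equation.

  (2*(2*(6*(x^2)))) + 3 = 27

Step 1. [(2*(2*(6*(x^2)))) + 3 = 27] +3 is outermost — subtract 3 both sides ⇒ sub: 2*(2*(6*(x^2))) = 24.
Step 2. [2*(2*(6*(x^2))) = 24] 2·(inner) — divide through by 2. So div: 2*(6*(x^2)) = 12.
Step 3. [2*(6*(x^2)) = 12] divide by the outer 2, so div: 6*(x^2) = 6.
Step 4. [6*(x^2) = 6] divide by the outer 6. So div: x^2 = 1.
Step 5. [x^2 = 1] √ both sides: 1 ≥ 0 gives two branches. So sqrt: x = 1 or -1.

Answer: x ∈ {-1, 1}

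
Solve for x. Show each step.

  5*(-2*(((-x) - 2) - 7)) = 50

Step 1. [5*(-2*(((-x) - 2) - 7)) = 50] leading coefficient 5: divide by 5, so div: -2*(((-x) - 2) - 7) = 10.
Step 2. [-2*(((-x) - 2) - 7) = 10] LHS = -2·(…); ÷-2 both sides. So div: ((-x) - 2) - 7 = -5.
Step 3. [((-x) - 2) - 7 = -5] -7 is outermost — add 7 both sides, so sub: (-x) - 2 = 2.
Step 4. [(-x) - 2 = 2] the outer -2 inverts by adding 2, so sub: -x = 4.
Step 5. [-x = 4] leading − — multiply by −1. So neg: x = -4.

Answer: x ∈ {-4}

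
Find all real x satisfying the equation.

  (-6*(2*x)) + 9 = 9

Step 1. [(-6*(2*x)) + 9 = 9] peel the +9: subtract 9 from each side ⇒ sub: -6*(2*x) = 0.
Step 2. [-6*(2*x) = 0] -6 out front; divide by -6 ⇒ div: 2*x = 0.
Step 3. [2*x = 0] LHS = 2·(…); ÷2 both sides. So div: x = 0.

Answer: x ∈ {0}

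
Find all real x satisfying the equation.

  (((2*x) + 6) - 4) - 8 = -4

Step 1. [(((2*x) + 6) - 4) - 8 = -4] add 8: x sits inside (… - 8), so sub: ((2*x) + 6) - 4 = 4.
Step 2. [((2*x) + 6) - 4 = 4] 4 comes off first (add 4) ⇒ sub: (2*x) + 6 = 8.
Step 3. [(2*x) + 6 = 8] 2 divides every term; factor it out ⇒ factor: x + 3 = 4.
Step 4. [x + 3 = 4] 3 comes off first (subtract 3). So sub: x = 1.

Answer: x ∈ {1}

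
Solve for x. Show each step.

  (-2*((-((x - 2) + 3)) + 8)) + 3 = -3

Step 1. [(-2*((-((x - 2) + 3)) + 8)) + 3 = -3] peel the +3: subtract 3 from each side. So sub: -2*((-((x - 2) + 3)) + 8) = -6.
Step 2. [-2*((-((x - 2) + 3)) + 8) = -6] divide by the outer -2, so div: (-((x - 2) + 3)) + 8 = 3.
Step 3. [(-((x - 2) + 3)) + 8 = 3] 8 comes off first (subtract 8). So sub: -((x - 2) + 3) = -5.
Step 4. [-((x - 2) + 3) = -5] leading − — multiply by −1 ⇒ neg: (x - 2) + 3 = 5.
Step 5. [(x - 2) + 3 = 5] subtract 3: x sits inside (… + 3), so sub: x - 2 = 2.
Step 6. [x - 2 = 2] -2 is outermost — add 2 both sides. So sub: x = 4.

Answer: x ∈ {4}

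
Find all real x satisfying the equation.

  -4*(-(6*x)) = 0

Step 1. [-4*(-(6*x)) = 0] leading coefficient -4: divide by -4 ⇒ div: -(6*x) = 0.
Step 2. [-(6*x) = 0] flip signs both sides. So neg: 6*x = 0.
Step 3. [6*x = 0] divide by the outer 6, so div: x = 0.

Answer: x ∈ {0}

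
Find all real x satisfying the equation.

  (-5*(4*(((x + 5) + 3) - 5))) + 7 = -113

Step 1. [(-5*(4*(((x + 5) + 3) - 5))) + 7 = -113] subtract 7: x sits inside (… + 7). So sub: -5*(4*(((x + 5) + 3) - 5)) = -120.
Step 2. [-5*(4*(((x + 5) + 3) - 5)) = -120] LHS = -5·(…); ÷-5 both sides, so div: 4*(((x + 5) + 3) - 5) = 24.
Step 3. [4*(((x + 5) + 3) - 5) = 24] divide by the outer 4 ⇒ div: ((x + 5) + 3) - 5 = 6.
Step 4. [((x + 5) + 3) - 5 = 6] add 5: x sits inside (… - 5). So sub: (x + 5) + 3 = 11.
Step 5. [(x + 5) + 3 = 11] the outer +3 inverts by subtracting 3. So sub: x + 5 = 8.
Step 6. [x + 5 = 8] 5 comes off first (subtract 5), so sub: x = 3.

Answer: x ∈ {3}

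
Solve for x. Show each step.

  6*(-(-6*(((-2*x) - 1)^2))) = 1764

Step 1. [6*(-(-6*(((-2*x) - 1)^2))) = 1764] 6 out front; divide by 6 ⇒ div: -(-6*(((-2*x) - 1)^2)) = 294.
Step 2. [-(-6*(((-2*x) - 1)^2)) = 294] LHS negated; negate both sides, so neg: -6*(((-2*x) - 1)^2) = -294.
Step 3. [-6*(((-2*x) - 1)^2) = -294] -6·(inner) — divide through by -6 ⇒ div: ((-2*x) - 1)^2 = 49.
Step 4. [((-2*x) - 1)^2 = 49] LHS squared, RHS 49 ≥ 0: apply √ (±) ⇒ sqrt: (-2*x) - 1 = 7 or -7.
Step 5. [(-2*x) - 1 = 7 or -7] the outer -1 inverts by adding 1, so sub: -2*x = 8 or -6.
Step 6. [-2*x = 8 or -6] -2 out front; divide by -2, so div: x = -4 or 3.

Answer: x ∈ {-4, 3}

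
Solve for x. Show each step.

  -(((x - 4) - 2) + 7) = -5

Step 1. [-(((x - 4) - 2) + 7) = -5] leading − — multiply by −1, so neg: ((x - 4) - 2) + 7 = 5.
Step 2. [((x - 4) - 2) + 7 = 5] peel the +7: subtract 7 from each side ⇒ sub: (x - 4) - 2 = -2.
Step 3. [(x - 4) - 2 = -2] -2 is outermost — add 2 both sides ⇒ sub: x - 4 = 0.
Step 4. [x - 4 = 0] add 4: x sits inside (… - 4), so sub: x = 4.

Answer: x ∈ {4}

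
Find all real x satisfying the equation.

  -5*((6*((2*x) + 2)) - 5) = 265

Step 1. [-5*((6*((2*x) + 2)) - 5) = 265] divide by the outer -5, so div: (6*((2*x) + 2)) - 5 = -53.
Step 2. [(6*((2*x) + 2)) - 5 = -53] peel the -5: add 5 from each side, so sub: 6*((2*x) + 2) = -48.
Step 3. [6*((2*x) + 2) = -48] divide by the outer 6. So div: (2*x) + 2 = -8.
Step 4. [(2*x) + 2 = -8] common factor 2 (LHS and -8) — divide through. So factor: x + 1 = -4.
Step 5. [x + 1 = -4] peel the +1: subtract 1 from each side, so sub: x = -5.

Answer: x ∈ {-5}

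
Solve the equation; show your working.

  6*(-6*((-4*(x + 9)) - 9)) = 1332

Step 1. [6*(-6*((-4*(x + 9)) - 9)) = 1332] divide by the outer 6 ⇒ div: -6*((-4*(x + 9)) - 9) = 222.
Step 2. [-6*((-4*(x + 9)) - 9) = 222] -6·(inner) — divide through by -6. So div: (-4*(x + 9)) - 9 = -37.
Step 3. [(-4*(x + 9)) - 9 = -37] peel the -9: add 9 from each side ⇒ sub: -4*(x + 9) = -28.
Step 4. [-4*(x + 9) = -28] -4·(inner) — divide through by -4 ⇒ div: x + 9 = 7.
Step 5. [x + 9 = 7] +9 is outermost — subtract 9 both sides, so sub: x = -2.

Answer: x ∈ {-2}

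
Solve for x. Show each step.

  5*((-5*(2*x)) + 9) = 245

Step 1. [5*((-5*(2*x)) + 9) = 245] divide by the outer 5, so div: (-5*(2*x)) + 9 = 49.
Step 2. [(-5*(2*x)) + 9 = 49] +9 is outermost — subtract 9 both sides, so sub: -5*(2*x) = 40.
Step 3. [-5*(2*x) = 40] -5·(inner) — divide through by -5. So div: 2*x = -8.
Step 4. [2*x = -8] LHS = 2·(…); ÷2 both sides, so div: x = -4.

Answer: x ∈ {-4}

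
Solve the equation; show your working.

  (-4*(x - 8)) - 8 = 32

Step 1. [(-4*(x - 8)) - 8 = 32] the outer -8 inverts by adding 8, so sub: -4*(x - 8) = 40.
Step 2. [-4*(x - 8) = 40] divide by the outer -4. So div: x - 8 = -10.
Step 3. [x - 8 = -10] -8 is outermost — add 8 both sides. So sub: x = -2.

Answer: x ∈ {-2}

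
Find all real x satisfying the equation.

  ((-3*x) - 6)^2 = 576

Step 1. [((-3*x) - 6)^2 = 576] √ both sides: 576 ≥ 0 gives two branches. So sqrt: (-3*x) - 6 = 24 or -24.
Step 2. [(-3*x) - 6 = 24 or -24] -3 divides every term; factor it out ⇒ factor: x + 2 = -8 or 8.
Step 3. [x + 2 = -8 or 8] +2 is outermost — subtract 2 both sides, so sub: x = -10 or 6.

Answer: x ∈ {-10, 6}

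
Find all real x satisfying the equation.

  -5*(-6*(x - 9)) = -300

Step 1. [-5*(-6*(x - 9)) = -300] -5·(inner) — divide through by -5. So div: -6*(x - 9) = 60.
Step 2. [-6*(x - 9) = 60] LHS = -6·(…); ÷-6 both sides ⇒ div: x - 9 = -10.
Step 3. [x - 9 = -10] peel the -9: add 9 from each side, so sub: x = -1.

Answer: x ∈ {-1}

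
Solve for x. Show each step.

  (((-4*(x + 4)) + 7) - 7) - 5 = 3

Step 1. [(((-4*(x + 4)) + 7) - 7) - 5 = 3] 5 comes off first (add 5). So sub: ((-4*(x + 4)) + 7) - 7 = 8.
Step 2. [((-4*(x + 4)) + 7) - 7 = 8] -7 is outermost — add 7 both sides ⇒ sub: (-4*(x + 4)) + 7 = 15.
Step 3. [(-4*(x + 4)) + 7 = 15] the outer +7 inverts by subtracting 7. So sub: -4*(x + 4) = 8.
Step 4. [-4*(x + 4) = 8] -4·(inner) — divide through by -4, so div: x + 4 = -2.
Step 5. [x + 4 = -2] the outer +4 inverts by subtracting 4, so sub: x = -6.

Answer: x ∈ {-6}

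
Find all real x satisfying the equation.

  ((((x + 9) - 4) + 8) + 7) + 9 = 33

Step 1. [((((x + 9) - 4) + 8) + 7) + 9 = 33] the outer +9 inverts by subtracting 9. So sub: (((x + 9) - 4) + 8) + 7 = 24.
Step 2. [(((x + 9) - 4) + 8) + 7 = 24] subtract 7: x sits inside (… + 7), so sub: ((x + 9) - 4) + 8 = 17.
Step 3. [((x + 9) - 4) + 8 = 17] 8 comes off first (subtract 8). So sub: (x + 9) - 4 = 9.
Step 4. [(x + 9) - 4 = 9] peel the -4: add 4 from each side ⇒ sub: x + 9 = 13.
Step 5. [x + 9 = 13] peel the +9: subtract 9 from each side ⇒ sub: x = 4.

Answer: x ∈ {4}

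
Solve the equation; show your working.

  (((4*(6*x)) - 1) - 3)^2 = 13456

Step 1. [(((4*(6*x)) - 1) - 3)^2 = 13456] 13456 ≥ 0, LHS is (·)² — take ±√, so sqrt: ((4*(6*x)) - 1) - 3 = 116 or -116.
Step 2. [((4*(6*x)) - 1) - 3 = 116 or -116] -3 is outermost — add 3 both sides ⇒ sub: (4*(6*x)) - 1 = 119 or -113.
Step 3. [(4*(6*x)) - 1 = 119 or -113] peel the -1: add 1 from each side, so sub: 4*(6*x) = 120 or -112.
Step 4. [4*(6*x) = 120 or -112] 4·(inner) — divide through by 4 ⇒ div: 6*x = 30 or -28.
Step 5. [6*x = 30 or -28] divide by the outer 6 ⇒ div: x = 5 or -14/3.

Answer: x ∈ {-14/3, 5}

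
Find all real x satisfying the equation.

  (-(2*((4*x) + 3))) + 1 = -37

Step 1. [(-(2*((4*x) + 3))) + 1 = -37] +1 is outermost — subtract 1 both sides ⇒ sub: -(2*((4*x) + 3)) = -38.
Step 2. [-(2*((4*x) + 3)) = -38] leading − — multiply by −1, so neg: 2*((4*x) + 3) = 38.
Step 3. [2*((4*x) + 3) = 38] 2·(inner) — divide through by 2. So div: (4*x) + 3 = 19.
Step 4. [(4*x) + 3 = 19] the outer +3 inverts by subtracting 3, so sub: 4*x = 16.
Step 5. [4*x = 16] LHS = 4·(…); ÷4 both sides ⇒ div: x = 4.

Answer: x ∈ {4}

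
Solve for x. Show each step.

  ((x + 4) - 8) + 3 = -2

Step 1. [((x + 4) - 8) + 3 = -2] +3 is outermost — subtract 3 both sides. So sub: (x + 4) - 8 = -5.
Step 2. [(x + 4) - 8 = -5] peel the -8: add 8 from each side, so sub: x + 4 = 3.
Step 3. [x + 4 = 3] 4 comes off first (subtract 4) ⇒ sub: x = -1.

Answer: x ∈ {-1}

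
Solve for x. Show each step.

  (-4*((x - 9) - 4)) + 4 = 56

Step 1. [(-4*((x - 9) - 4)) + 4 = 56] subtract 4: x sits inside (… + 4), so sub: -4*((x - 9) - 4) = 52.
Step 2. [-4*((x - 9) - 4) = 52] divide by the outer -4 ⇒ div: (x - 9) - 4 = -13.
Step 3. [(x - 9) - 4 = -13] -4 is outermost — add 4 both sides ⇒ sub: x - 9 = -9.
Step 4. [x - 9 = -9] the outer -9 inverts by adding 9, so sub: x = 0.

Answer: x ∈ {0}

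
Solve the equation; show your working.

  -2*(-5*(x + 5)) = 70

Step 1. [-2*(-5*(x + 5)) = 70] -2 out front; divide by -2, so div: -5*(x + 5) = -35.
Step 2. [-5*(x + 5) = -35] leading coefficient -5: divide by -5. So div: x + 5 = 7.
Step 3. [x + 5 = 7] subtract 5: x sits inside (… + 5) ⇒ sub: x = 2.

Answer: x ∈ {2}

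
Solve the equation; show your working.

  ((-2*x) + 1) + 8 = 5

Step 1. [((-2*x) + 1) + 8 = 5] +8 is outermost — subtract 8 both sides. So sub: (-2*x) + 1 = -3.
Step 2. [(-2*x) + 1 = -3] the outer +1 inverts by subtracting 1, so sub: -2*x = -4.
Step 3. [-2*x = -4] leading coefficient -2: divide by -2, so div: x = 2.

Answer: x ∈ {2}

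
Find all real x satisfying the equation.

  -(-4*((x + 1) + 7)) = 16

Step 1. [-(-4*((x + 1) + 7)) = 16] flip signs both sides. So neg: -4*((x + 1) + 7) = -16.
Step 2. [-4*((x + 1) + 7) = -16] -4·(inner) — divide through by -4, so div: (x + 1) + 7 = 4.
Step 3. [(x + 1) + 7 = 4] 7 comes off first (subtract 7) ⇒ sub: x + 1 = -3.
Step 4. [x + 1 = -3] peel the +1: subtract 1 from each side ⇒ sub: x = -4.

Answer: x ∈ {-4}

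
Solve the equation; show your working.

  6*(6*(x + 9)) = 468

Step 1. [6*(6*(x + 9)) = 468] LHS = 6·(…); ÷6 both sides, so div: 6*(x + 9) = 78.
Step 2. [6*(x + 9) = 78] divide by the outer 6. So div: x + 9 = 13.
Step 3. [x + 9 = 13] peel the +9: subtract 9 from each side. So sub: x = 4.

Answer: x ∈ {4}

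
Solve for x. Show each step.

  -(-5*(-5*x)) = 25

Step 1. [-(-5*(-5*x)) = 25] leading − — multiply by −1 ⇒ neg: -5*(-5*x) = -25.
Step 2. [-5*(-5*x) = -25] -5 out front; divide by -5, so div: -5*x = 5.
Step 3. [-5*x = 5] -5·(inner) — divide through by -5 ⇒ div: x = -1.

Answer: x ∈ {-1}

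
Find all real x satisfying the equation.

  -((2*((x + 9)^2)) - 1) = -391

Step 1. [-((2*((x + 9)^2)) - 1) = -391] flip signs both sides, so neg: (2*((x + 9)^2)) - 1 = 391.
Step 2. [(2*((x + 9)^2)) - 1 = 391] 1 comes off first (add 1), so sub: 2*((x + 9)^2) = 392.
Step 3. [2*((x + 9)^2) = 392] 2 out front; divide by 2, so div: (x + 9)^2 = 196.
Step 4. [(x + 9)^2 = 196] √ both sides: 196 ≥ 0 gives two branches ⇒ sqrt: x + 9 = 14 or -14.
Step 5. [x + 9 = 14 or -14] 9 comes off first (subtract 9), so sub: x = 5 or -23.

Answer: x ∈ {-23, 5}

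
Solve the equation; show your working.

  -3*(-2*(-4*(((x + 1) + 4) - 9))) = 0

Step 1. [-3*(-2*(-4*(((x + 1) + 4) - 9))) = 0] -3·(inner) — divide through by -3, so div: -2*(-4*(((x + 1) + 4) - 9)) = 0.
Step 2. [-2*(-4*(((x + 1) + 4) - 9)) = 0] -2·(inner) — divide through by -2 ⇒ div: -4*(((x + 1) + 4) - 9) = 0.
Step 3. [-4*(((x + 1) + 4) - 9) = 0] divide by the outer -4 ⇒ div: ((x + 1) + 4) - 9 = 0.
Step 4. [((x + 1) + 4) - 9 = 0] add 9: x sits inside (… - 9), so sub: (x + 1) + 4 = 9.
Step 5. [(x + 1) + 4 = 9] the outer +4 inverts by subtracting 4 ⇒ sub: x + 1 = 5.
Step 6. [x + 1 = 5] +1 is outermost — subtract 1 both sides. So sub: x = 4.

Answer: x ∈ {4}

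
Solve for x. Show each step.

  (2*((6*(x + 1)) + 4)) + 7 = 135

Step 1. [(2*((6*(x + 1)) + 4)) + 7 = 135] subtract 7: x sits inside (… + 7) ⇒ sub: 2*((6*(x + 1)) + 4) = 128.
Step 2. [2*((6*(x + 1)) + 4) = 128] divide by the outer 2 ⇒ div: (6*(x + 1)) + 4 = 64.
Step 3. [(6*(x + 1)) + 4 = 64] +4 is outermost — subtract 4 both sides ⇒ sub: 6*(x + 1) = 60.
Step 4. [6*(x + 1) = 60] leading coefficient 6: divide by 6 ⇒ div: x + 1 = 10.
Step 5. [x + 1 = 10] the outer +1 inverts by subtracting 1 ⇒ sub: x = 9.

Answer: x ∈ {9}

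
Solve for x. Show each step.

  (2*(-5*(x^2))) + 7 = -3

Step 1. [(2*(-5*(x^2))) + 7 = -3] subtract 7: x sits inside (… + 7), so sub: 2*(-5*(x^2)) = -10.
Step 2. [2*(-5*(x^2)) = -10] LHS = 2·(…); ÷2 both sides. So div: -5*(x^2) = -5.
Step 3. [-5*(x^2) = -5] divide by the outer -5 ⇒ div: x^2 = 1.
Step 4. [x^2 = 1] √ both sides: 1 ≥ 0 gives two branches. So sqrt: x = 1 or -1.

Answer: x ∈ {-1, 1}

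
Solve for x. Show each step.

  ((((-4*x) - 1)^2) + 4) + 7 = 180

Step 1. [((((-4*x) - 1)^2) + 4) + 7 = 180] +7 is outermost — subtract 7 both sides ⇒ sub: (((-4*x) - 1)^2) + 4 = 173.
Step 2. [(((-4*x) - 1)^2) + 4 = 173] the outer +4 inverts by subtracting 4 ⇒ sub: ((-4*x) - 1)^2 = 169.
Step 3. [((-4*x) - 1)^2 = 169] √ both sides: 169 ≥ 0 gives two branches ⇒ sqrt: (-4*x) - 1 = 13 or -13.
Step 4. [(-4*x) - 1 = 13 or -13] peel the -1: add 1 from each side ⇒ sub: -4*x = 14 or -12.
Step 5. [-4*x = 14 or -12] leading coefficient -4: divide by -4. So div: x = -7/2 or 3.

Answer: x ∈ {-7/2, 3}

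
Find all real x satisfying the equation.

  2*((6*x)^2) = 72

Step 1. [2*((6*x)^2) = 72] divide by the outer 2, so div: (6*x)^2 = 36.
Step 2. [(6*x)^2 = 36] √ both sides: 36 ≥ 0 gives two branches ⇒ sqrt: 6*x = 6 or -6.
Step 3. [6*x = 6 or -6] LHS = 6·(…); ÷6 both sides. So div: x = 1 or -1.

Answer: x ∈ {-1, 1}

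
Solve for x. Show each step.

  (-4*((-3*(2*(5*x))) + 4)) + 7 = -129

Step 1. [(-4*((-3*(2*(5*x))) + 4)) + 7 = -129] 7 comes off first (subtract 7). So sub: -4*((-3*(2*(5*x))) + 4) = -136.
Step 2. [-4*((-3*(2*(5*x))) + 4) = -136] leading coefficient -4: divide by -4 ⇒ div: (-3*(2*(5*x))) + 4 = 34.
Step 3. [(-3*(2*(5*x))) + 4 = 34] 4 comes off first (subtract 4). So sub: -3*(2*(5*x)) = 30.
Step 4. [-3*(2*(5*x)) = 30] LHS = -3·(…); ÷-3 both sides ⇒ div: 2*(5*x) = -10.
Step 5. [2*(5*x) = -10] 2 out front; divide by 2. So div: 5*x = -5.
Step 6. [5*x = -5] 5 out front; divide by 5. So div: x = -1.

Answer: x ∈ {-1}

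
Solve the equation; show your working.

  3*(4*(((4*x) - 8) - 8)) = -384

Step 1. [3*(4*(((4*x) - 8) - 8)) = -384] 3·(inner) — divide through by 3 ⇒ div: 4*(((4*x) - 8) - 8) = -128.
Step 2. [4*(((4*x) - 8) - 8) = -128] 4·(inner) — divide through by 4, so div: ((4*x) - 8) - 8 = -32.
Step 3. [((4*x) - 8) - 8 = -32] add 8: x sits inside (… - 8) ⇒ sub: (4*x) - 8 = -24.
Step 4. [(4*x) - 8 = -24] common factor 4 (LHS and -24) — divide through. So factor: x - 2 = -6.
Step 5. [x - 2 = -6] add 2: x sits inside (… - 2). So sub: x = -4.

Answer: x ∈ {-4}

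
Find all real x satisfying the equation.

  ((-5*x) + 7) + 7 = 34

Step 1. [((-5*x) + 7) + 7 = 34] subtract 7: x sits inside (… + 7), so sub: (-5*x) + 7 = 27.
Step 2. [(-5*x) + 7 = 27] +7 is outermost — subtract 7 both sides ⇒ sub: -5*x = 20.
Step 3. [-5*x = 20] divide by the outer -5. So div: x = -4.

Answer: x ∈ {-4}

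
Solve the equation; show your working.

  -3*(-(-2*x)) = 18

Step 1. [-3*(-(-2*x)) = 18] divide by the outer -3 ⇒ div: -(-2*x) = -6.
Step 2. [-(-2*x) = -6] leading − — multiply by −1. So neg: -2*x = 6.
Step 3. [-2*x = 6] -2·(inner) — divide through by -2, so div: x = -3.

Answer: x ∈ {-3}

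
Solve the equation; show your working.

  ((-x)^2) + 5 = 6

Step 1. [((-x)^2) + 5 = 6] the outer +5 inverts by subtracting 5. So sub: (-x)^2 = 1.
Step 2. [(-x)^2 = 1] LHS squared, RHS 1 ≥ 0: apply √ (±). So sqrt: -x = 1 or -1.
Step 3. [-x = 1 or -1] flip signs both sides. So neg: x = -1 or 1.

Answer: x ∈ {-1, 1}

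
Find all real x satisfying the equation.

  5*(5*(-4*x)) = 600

Step 1. [5*(5*(-4*x)) = 600] LHS = 5·(…); ÷5 both sides, so div: 5*(-4*x) = 120.
Step 2. [5*(-4*x) = 120] 5 out front; divide by 5. So div: -4*x = 24.
Step 3. [-4*x = 24] -4 out front; divide by -4 ⇒ div: x = -6.

Answer: x ∈ {-6}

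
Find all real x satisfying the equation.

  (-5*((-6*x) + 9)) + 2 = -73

Step 1. [(-5*((-6*x) + 9)) + 2 = -73] the outer +2 inverts by subtracting 2. So sub: -5*((-6*x) + 9) = -75.
Step 2. [-5*((-6*x) + 9) = -75] leading coefficient -5: divide by -5, so div: (-6*x) + 9 = 15.
Step 3. [(-6*x) + 9 = 15] 9 comes off first (subtract 9) ⇒ sub: -6*x = 6.
Step 4. [-6*x = 6] leading coefficient -6: divide by -6, so div: x = -1.

Answer: x ∈ {-1}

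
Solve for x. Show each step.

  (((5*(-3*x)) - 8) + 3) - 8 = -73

Step 1. [(((5*(-3*x)) - 8) + 3) - 8 = -73] add 8: x sits inside (… - 8), so sub: ((5*(-3*x)) - 8) + 3 = -65.
Step 2. [((5*(-3*x)) - 8) + 3 = -65] peel the +3: subtract 3 from each side, so sub: (5*(-3*x)) - 8 = -68.
Step 3. [(5*(-3*x)) - 8 = -68] peel the -8: add 8 from each side. So sub: 5*(-3*x) = -60.
Step 4. [5*(-3*x) = -60] 5·(inner) — divide through by 5. So div: -3*x = -12.
Step 5. [-3*x = -12] -3·(inner) — divide through by -3. So div: x = 4.

Answer: x ∈ {4}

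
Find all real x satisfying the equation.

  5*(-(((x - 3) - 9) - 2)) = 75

Step 1. [5*(-(((x - 3) - 9) - 2)) = 75] 5 out front; divide by 5 ⇒ div: -(((x - 3) - 9) - 2) = 15.
Step 2. [-(((x - 3) - 9) - 2) = 15] flip signs both sides ⇒ neg: ((x - 3) - 9) - 2 = -15.
Step 3. [((x - 3) - 9) - 2 = -15] -2 is outermost — add 2 both sides. So sub: (x - 3) - 9 = -13.
Step 4. [(x - 3) - 9 = -13] add 9: x sits inside (… - 9), so sub: x - 3 = -4.
Step 5. [x - 3 = -4] peel the -3: add 3 from each side, so sub: x = -1.

Answer: x ∈ {-1}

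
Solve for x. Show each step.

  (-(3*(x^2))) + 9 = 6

Step 1. [(-(3*(x^2))) + 9 = 6] subtract 9: x sits inside (… + 9) ⇒ sub: -(3*(x^2)) = -3.
Step 2. [-(3*(x^2)) = -3] leading − — multiply by −1, so neg: 3*(x^2) = 3.
Step 3. [3*(x^2) = 3] divide by the outer 3. So div: x^2 = 1.
Step 4. [x^2 = 1] √ both sides: 1 ≥ 0 gives two branches. So sqrt: x = 1 or -1.

Answer: x ∈ {-1, 1}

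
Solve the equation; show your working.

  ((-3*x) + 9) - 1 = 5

Step 1. [((-3*x) + 9) - 1 = 5] the outer -1 inverts by adding 1 ⇒ sub: (-3*x) + 9 = 6.
Step 2. [(-3*x) + 9 = 6] -3 divides every term; factor it out, so factor: x - 3 = -2.
Step 3. [x - 3 = -2] the outer -3 inverts by adding 3, so sub: x = 1.

Answer: x ∈ {1}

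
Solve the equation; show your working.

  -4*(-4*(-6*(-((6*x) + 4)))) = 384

Step 1. [-4*(-4*(-6*(-((6*x) + 4)))) = 384] -4 out front; divide by -4. So div: -4*(-6*(-((6*x) + 4))) = -96.
Step 2. [-4*(-6*(-((6*x) + 4))) = -96] -4·(inner) — divide through by -4, so div: -6*(-((6*x) + 4)) = 24.
Step 3. [-6*(-((6*x) + 4)) = 24] divide by the outer -6. So div: -((6*x) + 4) = -4.
Step 4. [-((6*x) + 4) = -4] leading − — multiply by −1 ⇒ neg: (6*x) + 4 = 4.
Step 5. [(6*x) + 4 = 4] 4 comes off first (subtract 4). So sub: 6*x = 0.
Step 6. [6*x = 0] divide by the outer 6 ⇒ div: x = 0.

Answer: x ∈ {0}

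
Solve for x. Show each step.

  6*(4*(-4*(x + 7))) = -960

Step 1. [6*(4*(-4*(x + 7))) = -960] LHS = 6·(…); ÷6 both sides ⇒ div: 4*(-4*(x + 7)) = -160.
Step 2. [4*(-4*(x + 7)) = -160] 4·(inner) — divide through by 4. So div: -4*(x + 7) = -40.
Step 3. [-4*(x + 7) = -40] -4·(inner) — divide through by -4, so div: x + 7 = 10.
Step 4. [x + 7 = 10] subtract 7: x sits inside (… + 7), so sub: x = 3.

Answer: x ∈ {3}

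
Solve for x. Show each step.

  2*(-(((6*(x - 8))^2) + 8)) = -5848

Step 1. [2*(-(((6*(x - 8))^2) + 8)) = -5848] 2 out front; divide by 2. So div: -(((6*(x - 8))^2) + 8) = -2924.
Step 2. [-(((6*(x - 8))^2) + 8) = -2924] LHS negated; negate both sides, so neg: ((6*(x - 8))^2) + 8 = 2924.
Step 3. [((6*(x - 8))^2) + 8 = 2924] 8 comes off first (subtract 8) ⇒ sub: (6*(x - 8))^2 = 2916.
Step 4. [(6*(x - 8))^2 = 2916] LHS squared, RHS 2916 ≥ 0: apply √ (±), so sqrt: 6*(x - 8) = 54 or -54.
Step 5. [6*(x - 8) = 54 or -54] 6·(inner) — divide through by 6, so div: x - 8 = 9 or -9.
Step 6. [x - 8 = 9 or -9] add 8: x sits inside (… - 8). So sub: x = 17 or -1.

Answer: x ∈ {-1, 17}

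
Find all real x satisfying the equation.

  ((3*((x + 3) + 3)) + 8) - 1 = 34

Step 1. [((3*((x + 3) + 3)) + 8) - 1 = 34] the outer -1 inverts by adding 1, so sub: (3*((x + 3) + 3)) + 8 = 35.
Step 2. [(3*((x + 3) + 3)) + 8 = 35] subtract 8: x sits inside (… + 8) ⇒ sub: 3*((x + 3) + 3) = 27.
Step 3. [3*((x + 3) + 3) = 27] leading coefficient 3: divide by 3. So div: (x + 3) + 3 = 9.
Step 4. [(x + 3) + 3 = 9] the outer +3 inverts by subtracting 3 ⇒ sub: x + 3 = 6.
Step 5. [x + 3 = 6] +3 is outermost — subtract 3 both sides. So sub: x = 3.

Answer: x ∈ {3}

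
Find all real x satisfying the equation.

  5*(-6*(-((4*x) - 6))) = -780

Step 1. [5*(-6*(-((4*x) - 6))) = -780] LHS = 5·(…); ÷5 both sides. So div: -6*(-((4*x) - 6)) = -156.
Step 2. [-6*(-((4*x) - 6)) = -156] -6·(inner) — divide through by -6 ⇒ div: -((4*x) - 6) = 26.
Step 3. [-((4*x) - 6) = 26] LHS negated; negate both sides. So neg: (4*x) - 6 = -26.
Step 4. [(4*x) - 6 = -26] peel the -6: add 6 from each side ⇒ sub: 4*x = -20.
Step 5. [4*x = -20] divide by the outer 4. So div: x = -5.

Answer: x ∈ {-5}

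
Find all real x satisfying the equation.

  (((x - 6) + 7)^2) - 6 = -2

Step 1. [(((x - 6) + 7)^2) - 6 = -2] the outer -6 inverts by adding 6 ⇒ sub: ((x - 6) + 7)^2 = 4.
Step 2. [((x - 6) + 7)^2 = 4] 4 ≥ 0, LHS is (·)² — take ±√. So sqrt: (x - 6) + 7 = 2 or -2.
Step 3. [(x - 6) + 7 = 2 or -2] +7 is outermost — subtract 7 both sides, so sub: x - 6 = -5 or -9.
Step 4. [x - 6 = -5 or -9] 6 comes off first (add 6) ⇒ sub: x = 1 or -3.

Answer: x ∈ {-3, 1}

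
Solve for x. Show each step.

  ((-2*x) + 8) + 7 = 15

Step 1. [((-2*x) + 8) + 7 = 15] 7 comes off first (subtract 7), so sub: (-2*x) + 8 = 8.
Step 2. [(-2*x) + 8 = 8] subtract 8: x sits inside (… + 8) ⇒ sub: -2*x = 0.
Step 3. [-2*x = 0] -2 out front; divide by -2, so div: x = 0.

Answer: x ∈ {0}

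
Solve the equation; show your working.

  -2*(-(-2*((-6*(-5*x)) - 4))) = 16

Step 1. [-2*(-(-2*((-6*(-5*x)) - 4))) = 16] leading coefficient -2: divide by -2, so div: -(-2*((-6*(-5*x)) - 4)) = -8.
Step 2. [-(-2*((-6*(-5*x)) - 4)) = -8] flip signs both sides ⇒ neg: -2*((-6*(-5*x)) - 4) = 8.
Step 3. [-2*((-6*(-5*x)) - 4) = 8] LHS = -2·(…); ÷-2 both sides, so div: (-6*(-5*x)) - 4 = -4.
Step 4. [(-6*(-5*x)) - 4 = -4] 4 comes off first (add 4), so sub: -6*(-5*x) = 0.
Step 5. [-6*(-5*x) = 0] -6·(inner) — divide through by -6. So div: -5*x = 0.
Step 6. [-5*x = 0] leading coefficient -5: divide by -5 ⇒ div: x = 0.

Answer: x ∈ {0}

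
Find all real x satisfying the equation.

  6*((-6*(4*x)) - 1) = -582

Step 1. [6*((-6*(4*x)) - 1) = -582] divide by the outer 6, so div: (-6*(4*x)) - 1 = -97.
Step 2. [(-6*(4*x)) - 1 = -97] the outer -1 inverts by adding 1 ⇒ sub: -6*(4*x) = -96.
Step 3. [-6*(4*x) = -96] LHS = -6·(…); ÷-6 both sides, so div: 4*x = 16.
Step 4. [4*x = 16] LHS = 4·(…); ÷4 both sides ⇒ div: x = 4.

Answer: x ∈ {4}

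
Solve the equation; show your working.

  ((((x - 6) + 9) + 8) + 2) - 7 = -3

Step 1. [((((x - 6) + 9) + 8) + 2) - 7 = -3] -7 is outermost — add 7 both sides. So sub: (((x - 6) + 9) + 8) + 2 = 4.
Step 2. [(((x - 6) + 9) + 8) + 2 = 4] +2 is outermost — subtract 2 both sides ⇒ sub: ((x - 6) + 9) + 8 = 2.
Step 3. [((x - 6) + 9) + 8 = 2] 8 comes off first (subtract 8). So sub: (x - 6) + 9 = -6.
Step 4. [(x - 6) + 9 = -6] the outer +9 inverts by subtracting 9, so sub: x - 6 = -15.
Step 5. [x - 6 = -15] -6 is outermost — add 6 both sides ⇒ sub: x = -9.

Answer: x ∈ {-9}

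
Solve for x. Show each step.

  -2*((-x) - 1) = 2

Step 1. [-2*((-x) - 1) = 2] LHS = -2·(…); ÷-2 both sides, so div: (-x) - 1 = -1.
Step 2. [(-x) - 1 = -1] -1 is outermost — add 1 both sides, so sub: -x = 0.
Step 3. [-x = 0] leading − — multiply by −1. So neg: x = 0.

Answer: x ∈ {0}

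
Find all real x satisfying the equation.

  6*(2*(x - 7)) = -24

Step 1. [6*(2*(x - 7)) = -24] leading coefficient 6: divide by 6 ⇒ div: 2*(x - 7) = -4.
Step 2. [2*(x - 7) = -4] 2·(inner) — divide through by 2, so div: x - 7 = -2.
Step 3. [x - 7 = -2] peel the -7: add 7 from each side ⇒ sub: x = 5.

Answer: x ∈ {5}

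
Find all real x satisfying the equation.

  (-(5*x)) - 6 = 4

Step 1. [(-(5*x)) - 6 = 4] -6 is outermost — add 6 both sides ⇒ sub: -(5*x) = 10.
Step 2. [-(5*x) = 10] LHS negated; negate both sides ⇒ neg: 5*x = -10.
Step 3. [5*x = -10] 5·(inner) — divide through by 5. So div: x = -2.

Answer: x ∈ {-2}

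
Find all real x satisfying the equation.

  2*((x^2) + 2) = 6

Step 1. [2*((x^2) + 2) = 6] LHS = 2·(…); ÷2 both sides, so div: (x^2) + 2 = 3.
Step 2. [(x^2) + 2 = 3] peel the +2: subtract 2 from each side. So sub: x^2 = 1.
Step 3. [x^2 = 1] √ both sides: 1 ≥ 0 gives two branches ⇒ sqrt: x = 1 or -1.

Answer: x ∈ {-1, 1}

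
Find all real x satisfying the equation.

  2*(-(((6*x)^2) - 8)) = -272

Step 1. [2*(-(((6*x)^2) - 8)) = -272] leading coefficient 2: divide by 2, so div: -(((6*x)^2) - 8) = -136.
Step 2. [-(((6*x)^2) - 8) = -136] flip signs both sides. So neg: ((6*x)^2) - 8 = 136.
Step 3. [((6*x)^2) - 8 = 136] 8 comes off first (add 8) ⇒ sub: (6*x)^2 = 144.
Step 4. [(6*x)^2 = 144] LHS squared, RHS 144 ≥ 0: apply √ (±). So sqrt: 6*x = 12 or -12.
Step 5. [6*x = 12 or -12] 6 out front; divide by 6 ⇒ div: x = 2 or -2.

Answer: x ∈ {-2, 2}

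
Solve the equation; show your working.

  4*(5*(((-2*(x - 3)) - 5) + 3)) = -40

Step 1. [4*(5*(((-2*(x - 3)) - 5) + 3)) = -40] 4 out front; divide by 4 ⇒ div: 5*(((-2*(x - 3)) - 5) + 3) = -10.
Step 2. [5*(((-2*(x - 3)) - 5) + 3) = -10] divide by the outer 5. So div: ((-2*(x - 3)) - 5) + 3 = -2.
Step 3. [((-2*(x - 3)) - 5) + 3 = -2] subtract 3: x sits inside (… + 3) ⇒ sub: (-2*(x - 3)) - 5 = -5.
Step 4. [(-2*(x - 3)) - 5 = -5] peel the -5: add 5 from each side ⇒ sub: -2*(x - 3) = 0.
Step 5. [-2*(x - 3) = 0] LHS = -2·(…); ÷-2 both sides, so div: x - 3 = 0.
Step 6. [x - 3 = 0] -3 is outermost — add 3 both sides. So sub: x = 3.

Answer: x ∈ {3}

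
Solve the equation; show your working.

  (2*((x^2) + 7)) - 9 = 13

Step 1. [(2*((x^2) + 7)) - 9 = 13] the outer -9 inverts by adding 9 ⇒ sub: 2*((x^2) + 7) = 22.
Step 2. [2*((x^2) + 7) = 22] 2 out front; divide by 2 ⇒ div: (x^2) + 7 = 11.
Step 3. [(x^2) + 7 = 11] 7 comes off first (subtract 7), so sub: x^2 = 4.
Step 4. [x^2 = 4] √ both sides: 4 ≥ 0 gives two branches, so sqrt: x = 2 or -2.

Answer: x ∈ {-2, 2}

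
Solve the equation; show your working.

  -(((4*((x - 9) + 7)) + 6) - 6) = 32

Step 1. [-(((4*((x - 9) + 7)) + 6) - 6) = 32] leading − — multiply by −1, so neg: ((4*((x - 9) + 7)) + 6) - 6 = -32.
Step 2. [((4*((x - 9) + 7)) + 6) - 6 = -32] the outer -6 inverts by adding 6 ⇒ sub: (4*((x - 9) + 7)) + 6 = -26.
Step 3. [(4*((x - 9) + 7)) + 6 = -26] the outer +6 inverts by subtracting 6, so sub: 4*((x - 9) + 7) = -32.
Step 4. [4*((x - 9) + 7) = -32] 4·(inner) — divide through by 4 ⇒ div: (x - 9) + 7 = -8.
Step 5. [(x - 9) + 7 = -8] the outer +7 inverts by subtracting 7. So sub: x - 9 = -15.
Step 6. [x - 9 = -15] peel the -9: add 9 from each side, so sub: x = -6.

Answer: x ∈ {-6}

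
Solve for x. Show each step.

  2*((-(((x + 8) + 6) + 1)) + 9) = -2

Step 1. [2*((-(((x + 8) + 6) + 1)) + 9) = -2] LHS = 2·(…); ÷2 both sides. So div: (-(((x + 8) + 6) + 1)) + 9 = -1.
Step 2. [(-(((x + 8) + 6) + 1)) + 9 = -1] peel the +9: subtract 9 from each side. So sub: -(((x + 8) + 6) + 1) = -10.
Step 3. [-(((x + 8) + 6) + 1) = -10] flip signs both sides ⇒ neg: ((x + 8) + 6) + 1 = 10.
Step 4. [((x + 8) + 6) + 1 = 10] peel the +1: subtract 1 from each side ⇒ sub: (x + 8) + 6 = 9.
Step 5. [(x + 8) + 6 = 9] the outer +6 inverts by subtracting 6 ⇒ sub: x + 8 = 3.
Step 6. [x + 8 = 3] peel the +8: subtract 8 from each side. So sub: x = -5.

Answer: x ∈ {-5}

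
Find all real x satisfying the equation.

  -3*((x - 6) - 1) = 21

Step 1. [-3*((x - 6) - 1) = 21] LHS = -3·(…); ÷-3 both sides. So div: (x - 6) - 1 = -7.
Step 2. [(x - 6) - 1 = -7] 1 comes off first (add 1). So sub: x - 6 = -6.
Step 3. [x - 6 = -6] peel the -6: add 6 from each side, so sub: x = 0.

Answer: x ∈ {0}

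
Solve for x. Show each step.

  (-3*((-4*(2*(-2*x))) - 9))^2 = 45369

Step 1. [(-3*((-4*(2*(-2*x))) - 9))^2 = 45369] √ both sides: 45369 ≥ 0 gives two branches, so sqrt: -3*((-4*(2*(-2*x))) - 9) = 213 or -213.
Step 2. [-3*((-4*(2*(-2*x))) - 9) = 213 or -213] -3·(inner) — divide through by -3, so div: (-4*(2*(-2*x))) - 9 = -71 or 71.
Step 3. [(-4*(2*(-2*x))) - 9 = -71 or 71] 9 comes off first (add 9), so sub: -4*(2*(-2*x)) = -62 or 80.
Step 4. [-4*(2*(-2*x)) = -62 or 80] -4·(inner) — divide through by -4. So div: 2*(-2*x) = 31/2 or -20.
Step 5. [2*(-2*x) = 31/2 or -20] LHS = 2·(…); ÷2 both sides. So div: -2*x = 31/4 or -10.
Step 6. [-2*x = 31/4 or -10] -2·(inner) — divide through by -2, so div: x = -31/8 or 5.

Answer: x ∈ {-31/8, 5}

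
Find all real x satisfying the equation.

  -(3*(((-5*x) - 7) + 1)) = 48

Step 1. [-(3*(((-5*x) - 7) + 1)) = 48] LHS negated; negate both sides ⇒ neg: 3*(((-5*x) - 7) + 1) = -48.
Step 2. [3*(((-5*x) - 7) + 1) = -48] LHS = 3·(…); ÷3 both sides, so div: ((-5*x) - 7) + 1 = -16.
Step 3. [((-5*x) - 7) + 1 = -16] 1 comes off first (subtract 1) ⇒ sub: (-5*x) - 7 = -17.
Step 4. [(-5*x) - 7 = -17] -7 is outermost — add 7 both sides. So sub: -5*x = -10.
Step 5. [-5*x = -10] -5 out front; divide by -5, so div: x = 2.

Answer: x ∈ {2}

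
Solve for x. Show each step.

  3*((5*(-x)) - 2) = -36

Step 1. [3*((5*(-x)) - 2) = -36] 3·(inner) — divide through by 3 ⇒ div: (5*(-x)) - 2 = -12.
Step 2. [(5*(-x)) - 2 = -12] -2 is outermost — add 2 both sides ⇒ sub: 5*(-x) = -10.
Step 3. [5*(-x) = -10] LHS = 5·(…); ÷5 both sides. So div: -x = -2.
Step 4. [-x = -2] flip signs both sides, so neg: x = 2.

Answer: x ∈ {2}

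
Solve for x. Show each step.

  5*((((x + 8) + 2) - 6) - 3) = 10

Step 1. [5*((((x + 8) + 2) - 6) - 3) = 10] leading coefficient 5: divide by 5 ⇒ div: (((x + 8) + 2) - 6) - 3 = 2.
Step 2. [(((x + 8) + 2) - 6) - 3 = 2] peel the -3: add 3 from each side, so sub: ((x + 8) + 2) - 6 = 5.
Step 3. [((x + 8) + 2) - 6 = 5] the outer -6 inverts by adding 6, so sub: (x + 8) + 2 = 11.
Step 4. [(x + 8) + 2 = 11] subtract 2: x sits inside (… + 2) ⇒ sub: x + 8 = 9.
Step 5. [x + 8 = 9] peel the +8: subtract 8 from each side ⇒ sub: x = 1.

Answer: x ∈ {1}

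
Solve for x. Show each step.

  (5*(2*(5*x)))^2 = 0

Step 1. [(5*(2*(5*x)))^2 = 0] √ both sides: 0 ≥ 0 gives two branches ⇒ sqrt: 5*(2*(5*x)) = 0.
Step 2. [5*(2*(5*x)) = 0] divide by the outer 5. So div: 2*(5*x) = 0.
Step 3. [2*(5*x) = 0] 2·(inner) — divide through by 2, so div: 5*x = 0.
Step 4. [5*x = 0] 5·(inner) — divide through by 5, so div: x = 0.

Answer: x ∈ {0}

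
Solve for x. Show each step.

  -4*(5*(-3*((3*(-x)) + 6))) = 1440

Step 1. [-4*(5*(-3*((3*(-x)) + 6))) = 1440] leading coefficient -4: divide by -4, so div: 5*(-3*((3*(-x)) + 6)) = -360.
Step 2. [5*(-3*((3*(-x)) + 6)) = -360] 5 out front; divide by 5, so div: -3*((3*(-x)) + 6) = -72.
Step 3. [-3*((3*(-x)) + 6) = -72] divide by the outer -3, so div: (3*(-x)) + 6 = 24.
Step 4. [(3*(-x)) + 6 = 24] 3 | LHS and 3 | 24: pull 3 out. So factor: (-x) + 2 = 8.
Step 5. [(-x) + 2 = 8] subtract 2: x sits inside (… + 2) ⇒ sub: -x = 6.
Step 6. [-x = 6] LHS negated; negate both sides. So neg: x = -6.

Answer: x ∈ {-6}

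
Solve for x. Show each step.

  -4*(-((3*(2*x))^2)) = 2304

Step 1. [-4*(-((3*(2*x))^2)) = 2304] LHS = -4·(…); ÷-4 both sides. So div: -((3*(2*x))^2) = -576.
Step 2. [-((3*(2*x))^2) = -576] flip signs both sides, so neg: (3*(2*x))^2 = 576.
Step 3. [(3*(2*x))^2 = 576] LHS squared, RHS 576 ≥ 0: apply √ (±). So sqrt: 3*(2*x) = 24 or -24.
Step 4. [3*(2*x) = 24 or -24] LHS = 3·(…); ÷3 both sides ⇒ div: 2*x = 8 or -8.
Step 5. [2*x = 8 or -8] divide by the outer 2 ⇒ div: x = 4 or -4.

Answer: x ∈ {-4, 4}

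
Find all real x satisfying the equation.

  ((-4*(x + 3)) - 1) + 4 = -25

Step 1. [((-4*(x + 3)) - 1) + 4 = -25] subtract 4: x sits inside (… + 4). So sub: (-4*(x + 3)) - 1 = -29.
Step 2. [(-4*(x + 3)) - 1 = -29] 1 comes off first (add 1) ⇒ sub: -4*(x + 3) = -28.
Step 3. [-4*(x + 3) = -28] leading coefficient -4: divide by -4 ⇒ div: x + 3 = 7.
Step 4. [x + 3 = 7] +3 is outermost — subtract 3 both sides, so sub: x = 4.

Answer: x ∈ {4}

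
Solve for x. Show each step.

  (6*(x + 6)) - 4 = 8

Step 1. [(6*(x + 6)) - 4 = 8] 4 comes off first (add 4), so sub: 6*(x + 6) = 12.
Step 2. [6*(x + 6) = 12] leading coefficient 6: divide by 6, so div: x + 6 = 2.
Step 3. [x + 6 = 2] +6 is outermost — subtract 6 both sides, so sub: x = -4.

Answer: x ∈ {-4}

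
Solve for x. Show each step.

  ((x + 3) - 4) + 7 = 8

Step 1. [((x + 3) - 4) + 7 = 8] peel the +7: subtract 7 from each side ⇒ sub: (x + 3) - 4 = 1.
Step 2. [(x + 3) - 4 = 1] add 4: x sits inside (… - 4), so sub: x + 3 = 5.
Step 3. [x + 3 = 5] +3 is outermost — subtract 3 both sides ⇒ sub: x = 2.

Answer: x ∈ {2}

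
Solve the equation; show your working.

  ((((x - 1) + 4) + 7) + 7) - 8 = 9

Step 1. [((((x - 1) + 4) + 7) + 7) - 8 = 9] the outer -8 inverts by adding 8. So sub: (((x - 1) + 4) + 7) + 7 = 17.
Step 2. [(((x - 1) + 4) + 7) + 7 = 17] the outer +7 inverts by subtracting 7. So sub: ((x - 1) + 4) + 7 = 10.
Step 3. [((x - 1) + 4) + 7 = 10] 7 comes off first (subtract 7). So sub: (x - 1) + 4 = 3.
Step 4. [(x - 1) + 4 = 3] +4 is outermost — subtract 4 both sides, so sub: x - 1 = -1.
Step 5. [x - 1 = -1] the outer -1 inverts by adding 1 ⇒ sub: x = 0.

Answer: x ∈ {0}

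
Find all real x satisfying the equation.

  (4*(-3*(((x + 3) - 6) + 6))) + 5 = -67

Step 1. [(4*(-3*(((x + 3) - 6) + 6))) + 5 = -67] peel the +5: subtract 5 from each side, so sub: 4*(-3*(((x + 3) - 6) + 6)) = -72.
Step 2. [4*(-3*(((x + 3) - 6) + 6)) = -72] 4·(inner) — divide through by 4. So div: -3*(((x + 3) - 6) + 6) = -18.
Step 3. [-3*(((x + 3) - 6) + 6) = -18] leading coefficient -3: divide by -3. So div: ((x + 3) - 6) + 6 = 6.
Step 4. [((x + 3) - 6) + 6 = 6] 6 comes off first (subtract 6). So sub: (x + 3) - 6 = 0.
Step 5. [(x + 3) - 6 = 0] add 6: x sits inside (… - 6), so sub: x + 3 = 6.
Step 6. [x + 3 = 6] +3 is outermost — subtract 3 both sides ⇒ sub: x = 3.

Answer: x ∈ {3}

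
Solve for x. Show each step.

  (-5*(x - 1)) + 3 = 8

Step 1. [(-5*(x - 1)) + 3 = 8] the outer +3 inverts by subtracting 3. So sub: -5*(x - 1) = 5.
Step 2. [-5*(x - 1) = 5] leading coefficient -5: divide by -5. So div: x - 1 = -1.
Step 3. [x - 1 = -1] the outer -1 inverts by adding 1, so sub: x = 0.

Answer: x ∈ {0}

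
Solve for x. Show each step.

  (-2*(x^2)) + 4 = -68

Step 1. [(-2*(x^2)) + 4 = -68] the outer +4 inverts by subtracting 4 ⇒ sub: -2*(x^2) = -72.
Step 2. [-2*(x^2) = -72] divide by the outer -2. So div: x^2 = 36.
Step 3. [x^2 = 36] 36 ≥ 0, LHS is (·)² — take ±√ ⇒ sqrt: x = 6 or -6.

Answer: x ∈ {-6, 6}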